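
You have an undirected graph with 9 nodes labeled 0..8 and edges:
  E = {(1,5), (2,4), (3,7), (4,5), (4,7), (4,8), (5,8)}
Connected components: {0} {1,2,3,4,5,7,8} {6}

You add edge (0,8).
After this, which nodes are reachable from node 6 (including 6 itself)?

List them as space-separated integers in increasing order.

Before: nodes reachable from 6: {6}
Adding (0,8): merges two components, but neither contains 6. Reachability from 6 unchanged.
After: nodes reachable from 6: {6}

Answer: 6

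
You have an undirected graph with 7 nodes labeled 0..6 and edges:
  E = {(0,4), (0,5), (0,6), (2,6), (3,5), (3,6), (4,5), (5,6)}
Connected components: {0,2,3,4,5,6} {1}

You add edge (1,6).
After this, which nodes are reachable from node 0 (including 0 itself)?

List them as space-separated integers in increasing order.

Answer: 0 1 2 3 4 5 6

Derivation:
Before: nodes reachable from 0: {0,2,3,4,5,6}
Adding (1,6): merges 0's component with another. Reachability grows.
After: nodes reachable from 0: {0,1,2,3,4,5,6}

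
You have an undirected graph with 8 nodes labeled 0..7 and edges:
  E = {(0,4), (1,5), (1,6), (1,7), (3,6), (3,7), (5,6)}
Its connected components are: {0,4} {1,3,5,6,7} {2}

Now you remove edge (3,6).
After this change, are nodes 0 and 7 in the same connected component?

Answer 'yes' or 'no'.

Initial components: {0,4} {1,3,5,6,7} {2}
Removing edge (3,6): not a bridge — component count unchanged at 3.
New components: {0,4} {1,3,5,6,7} {2}
Are 0 and 7 in the same component? no

Answer: no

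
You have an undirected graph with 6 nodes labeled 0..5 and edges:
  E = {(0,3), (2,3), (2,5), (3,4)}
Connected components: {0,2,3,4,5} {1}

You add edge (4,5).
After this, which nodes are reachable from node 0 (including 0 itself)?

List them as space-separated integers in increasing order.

Answer: 0 2 3 4 5

Derivation:
Before: nodes reachable from 0: {0,2,3,4,5}
Adding (4,5): both endpoints already in same component. Reachability from 0 unchanged.
After: nodes reachable from 0: {0,2,3,4,5}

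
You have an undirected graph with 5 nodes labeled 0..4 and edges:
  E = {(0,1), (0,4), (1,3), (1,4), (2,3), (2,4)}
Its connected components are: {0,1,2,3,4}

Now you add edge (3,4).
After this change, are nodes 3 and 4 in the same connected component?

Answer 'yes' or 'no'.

Answer: yes

Derivation:
Initial components: {0,1,2,3,4}
Adding edge (3,4): both already in same component {0,1,2,3,4}. No change.
New components: {0,1,2,3,4}
Are 3 and 4 in the same component? yes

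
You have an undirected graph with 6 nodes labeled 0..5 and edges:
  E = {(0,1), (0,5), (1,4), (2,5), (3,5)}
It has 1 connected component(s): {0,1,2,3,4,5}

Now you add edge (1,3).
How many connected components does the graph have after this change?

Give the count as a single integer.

Initial component count: 1
Add (1,3): endpoints already in same component. Count unchanged: 1.
New component count: 1

Answer: 1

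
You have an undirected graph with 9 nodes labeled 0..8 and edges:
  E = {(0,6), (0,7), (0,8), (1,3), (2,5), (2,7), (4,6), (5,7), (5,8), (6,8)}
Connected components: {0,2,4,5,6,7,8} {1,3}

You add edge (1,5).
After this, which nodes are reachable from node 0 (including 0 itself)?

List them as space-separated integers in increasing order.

Before: nodes reachable from 0: {0,2,4,5,6,7,8}
Adding (1,5): merges 0's component with another. Reachability grows.
After: nodes reachable from 0: {0,1,2,3,4,5,6,7,8}

Answer: 0 1 2 3 4 5 6 7 8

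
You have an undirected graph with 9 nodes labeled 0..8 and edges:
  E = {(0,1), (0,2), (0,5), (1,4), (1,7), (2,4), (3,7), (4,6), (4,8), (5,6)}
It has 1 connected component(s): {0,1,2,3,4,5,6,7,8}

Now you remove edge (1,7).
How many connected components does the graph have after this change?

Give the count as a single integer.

Initial component count: 1
Remove (1,7): it was a bridge. Count increases: 1 -> 2.
  After removal, components: {0,1,2,4,5,6,8} {3,7}
New component count: 2

Answer: 2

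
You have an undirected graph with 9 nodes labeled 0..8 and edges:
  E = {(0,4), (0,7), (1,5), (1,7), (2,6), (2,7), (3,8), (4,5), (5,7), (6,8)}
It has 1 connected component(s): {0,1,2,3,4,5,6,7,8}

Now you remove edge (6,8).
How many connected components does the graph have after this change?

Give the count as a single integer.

Answer: 2

Derivation:
Initial component count: 1
Remove (6,8): it was a bridge. Count increases: 1 -> 2.
  After removal, components: {0,1,2,4,5,6,7} {3,8}
New component count: 2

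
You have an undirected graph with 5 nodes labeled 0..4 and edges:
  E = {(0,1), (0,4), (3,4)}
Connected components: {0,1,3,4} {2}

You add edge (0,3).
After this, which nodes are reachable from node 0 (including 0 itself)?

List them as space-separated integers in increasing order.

Answer: 0 1 3 4

Derivation:
Before: nodes reachable from 0: {0,1,3,4}
Adding (0,3): both endpoints already in same component. Reachability from 0 unchanged.
After: nodes reachable from 0: {0,1,3,4}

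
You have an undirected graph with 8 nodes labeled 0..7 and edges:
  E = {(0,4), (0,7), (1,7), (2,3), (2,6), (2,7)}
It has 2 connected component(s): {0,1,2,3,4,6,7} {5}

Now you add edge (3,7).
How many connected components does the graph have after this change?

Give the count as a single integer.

Initial component count: 2
Add (3,7): endpoints already in same component. Count unchanged: 2.
New component count: 2

Answer: 2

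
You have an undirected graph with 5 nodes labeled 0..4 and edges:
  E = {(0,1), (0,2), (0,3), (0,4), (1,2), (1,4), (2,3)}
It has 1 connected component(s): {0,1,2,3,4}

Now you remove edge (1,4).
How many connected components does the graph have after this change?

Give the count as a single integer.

Initial component count: 1
Remove (1,4): not a bridge. Count unchanged: 1.
  After removal, components: {0,1,2,3,4}
New component count: 1

Answer: 1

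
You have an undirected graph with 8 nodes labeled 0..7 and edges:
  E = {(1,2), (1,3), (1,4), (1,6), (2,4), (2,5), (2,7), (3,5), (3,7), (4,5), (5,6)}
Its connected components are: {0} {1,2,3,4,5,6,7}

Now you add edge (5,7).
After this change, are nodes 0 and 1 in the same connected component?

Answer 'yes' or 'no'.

Answer: no

Derivation:
Initial components: {0} {1,2,3,4,5,6,7}
Adding edge (5,7): both already in same component {1,2,3,4,5,6,7}. No change.
New components: {0} {1,2,3,4,5,6,7}
Are 0 and 1 in the same component? no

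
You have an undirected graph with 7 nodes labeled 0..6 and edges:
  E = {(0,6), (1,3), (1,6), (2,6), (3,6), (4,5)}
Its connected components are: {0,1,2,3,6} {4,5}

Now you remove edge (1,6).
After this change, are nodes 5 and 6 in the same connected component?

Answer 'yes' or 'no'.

Answer: no

Derivation:
Initial components: {0,1,2,3,6} {4,5}
Removing edge (1,6): not a bridge — component count unchanged at 2.
New components: {0,1,2,3,6} {4,5}
Are 5 and 6 in the same component? no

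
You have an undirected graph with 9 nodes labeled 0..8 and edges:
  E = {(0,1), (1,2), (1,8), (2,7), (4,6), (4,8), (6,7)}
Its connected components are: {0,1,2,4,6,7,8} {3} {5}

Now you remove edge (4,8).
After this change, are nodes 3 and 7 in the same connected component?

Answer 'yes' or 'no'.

Answer: no

Derivation:
Initial components: {0,1,2,4,6,7,8} {3} {5}
Removing edge (4,8): not a bridge — component count unchanged at 3.
New components: {0,1,2,4,6,7,8} {3} {5}
Are 3 and 7 in the same component? no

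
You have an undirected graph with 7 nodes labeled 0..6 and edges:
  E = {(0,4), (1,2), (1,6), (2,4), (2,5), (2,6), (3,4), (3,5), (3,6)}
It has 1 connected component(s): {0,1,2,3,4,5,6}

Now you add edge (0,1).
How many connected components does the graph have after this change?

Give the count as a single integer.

Answer: 1

Derivation:
Initial component count: 1
Add (0,1): endpoints already in same component. Count unchanged: 1.
New component count: 1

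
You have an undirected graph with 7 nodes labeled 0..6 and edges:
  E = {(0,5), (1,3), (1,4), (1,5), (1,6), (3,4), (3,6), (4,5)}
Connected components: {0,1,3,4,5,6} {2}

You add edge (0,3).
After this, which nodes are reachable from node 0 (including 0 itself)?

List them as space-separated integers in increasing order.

Answer: 0 1 3 4 5 6

Derivation:
Before: nodes reachable from 0: {0,1,3,4,5,6}
Adding (0,3): both endpoints already in same component. Reachability from 0 unchanged.
After: nodes reachable from 0: {0,1,3,4,5,6}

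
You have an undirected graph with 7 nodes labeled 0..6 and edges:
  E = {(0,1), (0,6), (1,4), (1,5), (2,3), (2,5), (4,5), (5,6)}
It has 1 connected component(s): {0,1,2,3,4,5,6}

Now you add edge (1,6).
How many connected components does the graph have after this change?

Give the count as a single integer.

Initial component count: 1
Add (1,6): endpoints already in same component. Count unchanged: 1.
New component count: 1

Answer: 1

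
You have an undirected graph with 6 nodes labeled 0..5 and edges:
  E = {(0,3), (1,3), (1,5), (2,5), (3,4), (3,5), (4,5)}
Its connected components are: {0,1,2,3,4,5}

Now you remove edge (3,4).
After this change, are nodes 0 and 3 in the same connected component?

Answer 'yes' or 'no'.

Answer: yes

Derivation:
Initial components: {0,1,2,3,4,5}
Removing edge (3,4): not a bridge — component count unchanged at 1.
New components: {0,1,2,3,4,5}
Are 0 and 3 in the same component? yes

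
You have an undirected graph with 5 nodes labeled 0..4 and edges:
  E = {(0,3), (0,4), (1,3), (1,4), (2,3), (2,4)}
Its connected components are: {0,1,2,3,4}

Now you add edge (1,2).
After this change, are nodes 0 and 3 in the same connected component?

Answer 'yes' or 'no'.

Initial components: {0,1,2,3,4}
Adding edge (1,2): both already in same component {0,1,2,3,4}. No change.
New components: {0,1,2,3,4}
Are 0 and 3 in the same component? yes

Answer: yes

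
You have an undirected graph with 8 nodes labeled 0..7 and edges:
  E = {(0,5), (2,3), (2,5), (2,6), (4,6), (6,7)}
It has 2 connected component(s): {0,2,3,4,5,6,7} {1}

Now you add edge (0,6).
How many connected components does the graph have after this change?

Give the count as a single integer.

Initial component count: 2
Add (0,6): endpoints already in same component. Count unchanged: 2.
New component count: 2

Answer: 2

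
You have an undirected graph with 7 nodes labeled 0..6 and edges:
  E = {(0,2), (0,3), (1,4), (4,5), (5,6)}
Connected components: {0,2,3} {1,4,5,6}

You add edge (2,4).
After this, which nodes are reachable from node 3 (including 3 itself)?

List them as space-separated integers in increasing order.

Answer: 0 1 2 3 4 5 6

Derivation:
Before: nodes reachable from 3: {0,2,3}
Adding (2,4): merges 3's component with another. Reachability grows.
After: nodes reachable from 3: {0,1,2,3,4,5,6}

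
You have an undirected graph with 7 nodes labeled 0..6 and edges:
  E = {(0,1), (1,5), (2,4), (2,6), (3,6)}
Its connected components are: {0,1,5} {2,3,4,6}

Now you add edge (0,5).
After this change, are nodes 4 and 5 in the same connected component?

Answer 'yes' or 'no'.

Initial components: {0,1,5} {2,3,4,6}
Adding edge (0,5): both already in same component {0,1,5}. No change.
New components: {0,1,5} {2,3,4,6}
Are 4 and 5 in the same component? no

Answer: no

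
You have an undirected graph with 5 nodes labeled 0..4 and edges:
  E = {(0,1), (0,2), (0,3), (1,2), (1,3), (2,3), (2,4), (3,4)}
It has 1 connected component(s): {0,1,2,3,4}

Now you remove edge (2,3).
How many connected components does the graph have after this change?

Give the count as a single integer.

Initial component count: 1
Remove (2,3): not a bridge. Count unchanged: 1.
  After removal, components: {0,1,2,3,4}
New component count: 1

Answer: 1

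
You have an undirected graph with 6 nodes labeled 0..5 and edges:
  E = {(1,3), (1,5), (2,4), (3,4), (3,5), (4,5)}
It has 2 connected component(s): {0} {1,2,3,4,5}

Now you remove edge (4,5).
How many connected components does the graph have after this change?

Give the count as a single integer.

Initial component count: 2
Remove (4,5): not a bridge. Count unchanged: 2.
  After removal, components: {0} {1,2,3,4,5}
New component count: 2

Answer: 2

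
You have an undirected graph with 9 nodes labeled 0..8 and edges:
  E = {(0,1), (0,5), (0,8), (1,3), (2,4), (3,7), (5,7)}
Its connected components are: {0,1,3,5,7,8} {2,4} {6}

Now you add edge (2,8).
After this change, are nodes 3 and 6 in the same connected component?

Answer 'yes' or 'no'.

Initial components: {0,1,3,5,7,8} {2,4} {6}
Adding edge (2,8): merges {2,4} and {0,1,3,5,7,8}.
New components: {0,1,2,3,4,5,7,8} {6}
Are 3 and 6 in the same component? no

Answer: no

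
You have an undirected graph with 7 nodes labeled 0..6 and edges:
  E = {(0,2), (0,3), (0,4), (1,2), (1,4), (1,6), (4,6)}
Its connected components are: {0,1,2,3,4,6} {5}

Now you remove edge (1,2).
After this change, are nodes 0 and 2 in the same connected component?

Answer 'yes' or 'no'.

Initial components: {0,1,2,3,4,6} {5}
Removing edge (1,2): not a bridge — component count unchanged at 2.
New components: {0,1,2,3,4,6} {5}
Are 0 and 2 in the same component? yes

Answer: yes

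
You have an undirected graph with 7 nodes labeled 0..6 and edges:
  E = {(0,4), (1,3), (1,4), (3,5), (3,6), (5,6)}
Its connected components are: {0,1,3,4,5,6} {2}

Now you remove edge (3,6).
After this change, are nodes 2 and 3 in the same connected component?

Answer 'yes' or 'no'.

Initial components: {0,1,3,4,5,6} {2}
Removing edge (3,6): not a bridge — component count unchanged at 2.
New components: {0,1,3,4,5,6} {2}
Are 2 and 3 in the same component? no

Answer: no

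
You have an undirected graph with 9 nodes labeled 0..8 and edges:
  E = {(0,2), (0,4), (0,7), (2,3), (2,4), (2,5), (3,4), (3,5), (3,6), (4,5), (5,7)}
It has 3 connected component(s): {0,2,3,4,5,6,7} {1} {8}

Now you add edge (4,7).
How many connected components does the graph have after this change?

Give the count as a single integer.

Answer: 3

Derivation:
Initial component count: 3
Add (4,7): endpoints already in same component. Count unchanged: 3.
New component count: 3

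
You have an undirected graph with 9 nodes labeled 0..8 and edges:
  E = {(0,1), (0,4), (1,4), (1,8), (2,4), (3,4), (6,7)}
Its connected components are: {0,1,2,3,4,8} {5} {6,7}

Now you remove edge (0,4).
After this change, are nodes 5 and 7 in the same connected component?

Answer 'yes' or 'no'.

Answer: no

Derivation:
Initial components: {0,1,2,3,4,8} {5} {6,7}
Removing edge (0,4): not a bridge — component count unchanged at 3.
New components: {0,1,2,3,4,8} {5} {6,7}
Are 5 and 7 in the same component? no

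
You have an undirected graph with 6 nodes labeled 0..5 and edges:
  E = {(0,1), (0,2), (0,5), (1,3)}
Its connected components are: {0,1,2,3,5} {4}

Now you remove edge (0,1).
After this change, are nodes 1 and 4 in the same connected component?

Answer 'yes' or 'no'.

Answer: no

Derivation:
Initial components: {0,1,2,3,5} {4}
Removing edge (0,1): it was a bridge — component count 2 -> 3.
New components: {0,2,5} {1,3} {4}
Are 1 and 4 in the same component? no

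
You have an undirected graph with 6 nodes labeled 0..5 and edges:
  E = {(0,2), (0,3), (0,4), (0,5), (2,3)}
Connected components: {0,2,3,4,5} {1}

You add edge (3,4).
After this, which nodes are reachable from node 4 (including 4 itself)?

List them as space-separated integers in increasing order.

Answer: 0 2 3 4 5

Derivation:
Before: nodes reachable from 4: {0,2,3,4,5}
Adding (3,4): both endpoints already in same component. Reachability from 4 unchanged.
After: nodes reachable from 4: {0,2,3,4,5}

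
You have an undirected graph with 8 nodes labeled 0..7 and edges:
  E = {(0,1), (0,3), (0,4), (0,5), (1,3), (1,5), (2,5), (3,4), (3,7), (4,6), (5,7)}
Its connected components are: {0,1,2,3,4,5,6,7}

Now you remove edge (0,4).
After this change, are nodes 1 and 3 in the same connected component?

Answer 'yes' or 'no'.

Initial components: {0,1,2,3,4,5,6,7}
Removing edge (0,4): not a bridge — component count unchanged at 1.
New components: {0,1,2,3,4,5,6,7}
Are 1 and 3 in the same component? yes

Answer: yes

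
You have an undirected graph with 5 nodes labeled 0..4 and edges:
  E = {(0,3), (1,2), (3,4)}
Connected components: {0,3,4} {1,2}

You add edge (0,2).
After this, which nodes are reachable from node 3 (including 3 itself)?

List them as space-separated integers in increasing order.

Answer: 0 1 2 3 4

Derivation:
Before: nodes reachable from 3: {0,3,4}
Adding (0,2): merges 3's component with another. Reachability grows.
After: nodes reachable from 3: {0,1,2,3,4}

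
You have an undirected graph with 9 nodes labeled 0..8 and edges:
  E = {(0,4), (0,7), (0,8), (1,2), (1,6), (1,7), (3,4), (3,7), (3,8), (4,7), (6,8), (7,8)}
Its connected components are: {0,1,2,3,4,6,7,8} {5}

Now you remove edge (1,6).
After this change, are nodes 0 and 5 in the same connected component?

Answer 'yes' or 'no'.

Answer: no

Derivation:
Initial components: {0,1,2,3,4,6,7,8} {5}
Removing edge (1,6): not a bridge — component count unchanged at 2.
New components: {0,1,2,3,4,6,7,8} {5}
Are 0 and 5 in the same component? no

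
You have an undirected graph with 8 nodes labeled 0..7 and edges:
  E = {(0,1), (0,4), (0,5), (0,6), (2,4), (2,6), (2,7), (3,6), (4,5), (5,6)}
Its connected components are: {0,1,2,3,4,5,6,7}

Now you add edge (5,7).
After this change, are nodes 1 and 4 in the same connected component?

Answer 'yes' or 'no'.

Answer: yes

Derivation:
Initial components: {0,1,2,3,4,5,6,7}
Adding edge (5,7): both already in same component {0,1,2,3,4,5,6,7}. No change.
New components: {0,1,2,3,4,5,6,7}
Are 1 and 4 in the same component? yes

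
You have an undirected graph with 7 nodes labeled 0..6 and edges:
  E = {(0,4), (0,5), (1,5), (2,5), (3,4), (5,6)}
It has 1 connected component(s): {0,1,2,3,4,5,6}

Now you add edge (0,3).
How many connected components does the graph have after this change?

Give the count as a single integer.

Initial component count: 1
Add (0,3): endpoints already in same component. Count unchanged: 1.
New component count: 1

Answer: 1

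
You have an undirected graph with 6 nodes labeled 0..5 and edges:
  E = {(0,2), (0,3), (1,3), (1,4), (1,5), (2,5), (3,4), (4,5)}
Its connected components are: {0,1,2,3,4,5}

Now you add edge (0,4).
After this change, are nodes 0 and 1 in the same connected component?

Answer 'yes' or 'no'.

Initial components: {0,1,2,3,4,5}
Adding edge (0,4): both already in same component {0,1,2,3,4,5}. No change.
New components: {0,1,2,3,4,5}
Are 0 and 1 in the same component? yes

Answer: yes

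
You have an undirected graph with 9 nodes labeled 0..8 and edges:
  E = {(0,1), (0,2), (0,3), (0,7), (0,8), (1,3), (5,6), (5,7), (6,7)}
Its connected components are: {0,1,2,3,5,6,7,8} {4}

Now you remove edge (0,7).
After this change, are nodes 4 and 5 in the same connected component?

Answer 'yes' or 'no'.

Answer: no

Derivation:
Initial components: {0,1,2,3,5,6,7,8} {4}
Removing edge (0,7): it was a bridge — component count 2 -> 3.
New components: {0,1,2,3,8} {4} {5,6,7}
Are 4 and 5 in the same component? no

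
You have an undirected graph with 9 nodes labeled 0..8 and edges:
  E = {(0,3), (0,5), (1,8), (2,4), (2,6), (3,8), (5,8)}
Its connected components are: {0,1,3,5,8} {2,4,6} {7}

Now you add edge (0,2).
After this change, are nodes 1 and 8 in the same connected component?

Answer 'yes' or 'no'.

Initial components: {0,1,3,5,8} {2,4,6} {7}
Adding edge (0,2): merges {0,1,3,5,8} and {2,4,6}.
New components: {0,1,2,3,4,5,6,8} {7}
Are 1 and 8 in the same component? yes

Answer: yes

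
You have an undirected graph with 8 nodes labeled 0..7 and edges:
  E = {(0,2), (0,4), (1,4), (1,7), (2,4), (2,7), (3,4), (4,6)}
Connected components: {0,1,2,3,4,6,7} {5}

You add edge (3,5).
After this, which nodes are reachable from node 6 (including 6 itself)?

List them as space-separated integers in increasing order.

Answer: 0 1 2 3 4 5 6 7

Derivation:
Before: nodes reachable from 6: {0,1,2,3,4,6,7}
Adding (3,5): merges 6's component with another. Reachability grows.
After: nodes reachable from 6: {0,1,2,3,4,5,6,7}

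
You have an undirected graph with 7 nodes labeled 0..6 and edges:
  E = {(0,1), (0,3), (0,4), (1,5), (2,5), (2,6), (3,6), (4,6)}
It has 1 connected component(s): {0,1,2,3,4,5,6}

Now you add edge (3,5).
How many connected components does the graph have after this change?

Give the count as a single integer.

Answer: 1

Derivation:
Initial component count: 1
Add (3,5): endpoints already in same component. Count unchanged: 1.
New component count: 1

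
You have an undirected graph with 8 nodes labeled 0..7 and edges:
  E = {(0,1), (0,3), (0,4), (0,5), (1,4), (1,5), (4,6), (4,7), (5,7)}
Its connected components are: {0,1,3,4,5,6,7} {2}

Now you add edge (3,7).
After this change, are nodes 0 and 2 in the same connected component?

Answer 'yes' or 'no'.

Answer: no

Derivation:
Initial components: {0,1,3,4,5,6,7} {2}
Adding edge (3,7): both already in same component {0,1,3,4,5,6,7}. No change.
New components: {0,1,3,4,5,6,7} {2}
Are 0 and 2 in the same component? no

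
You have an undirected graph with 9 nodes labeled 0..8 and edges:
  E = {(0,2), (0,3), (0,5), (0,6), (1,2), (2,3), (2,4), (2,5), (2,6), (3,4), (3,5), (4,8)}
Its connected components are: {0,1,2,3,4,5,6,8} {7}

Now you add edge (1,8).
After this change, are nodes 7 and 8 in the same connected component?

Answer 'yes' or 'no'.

Initial components: {0,1,2,3,4,5,6,8} {7}
Adding edge (1,8): both already in same component {0,1,2,3,4,5,6,8}. No change.
New components: {0,1,2,3,4,5,6,8} {7}
Are 7 and 8 in the same component? no

Answer: no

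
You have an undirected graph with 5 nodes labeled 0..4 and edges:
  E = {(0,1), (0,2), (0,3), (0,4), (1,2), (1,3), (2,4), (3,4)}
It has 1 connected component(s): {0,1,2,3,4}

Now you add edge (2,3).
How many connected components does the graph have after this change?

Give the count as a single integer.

Initial component count: 1
Add (2,3): endpoints already in same component. Count unchanged: 1.
New component count: 1

Answer: 1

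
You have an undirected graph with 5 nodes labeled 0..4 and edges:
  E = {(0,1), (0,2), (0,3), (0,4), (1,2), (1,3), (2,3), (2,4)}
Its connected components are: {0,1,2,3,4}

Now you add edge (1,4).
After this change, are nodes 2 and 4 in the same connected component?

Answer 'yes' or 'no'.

Initial components: {0,1,2,3,4}
Adding edge (1,4): both already in same component {0,1,2,3,4}. No change.
New components: {0,1,2,3,4}
Are 2 and 4 in the same component? yes

Answer: yes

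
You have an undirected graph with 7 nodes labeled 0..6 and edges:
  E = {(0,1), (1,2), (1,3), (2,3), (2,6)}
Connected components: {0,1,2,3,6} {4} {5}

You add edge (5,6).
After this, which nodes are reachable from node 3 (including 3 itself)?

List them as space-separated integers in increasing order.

Answer: 0 1 2 3 5 6

Derivation:
Before: nodes reachable from 3: {0,1,2,3,6}
Adding (5,6): merges 3's component with another. Reachability grows.
After: nodes reachable from 3: {0,1,2,3,5,6}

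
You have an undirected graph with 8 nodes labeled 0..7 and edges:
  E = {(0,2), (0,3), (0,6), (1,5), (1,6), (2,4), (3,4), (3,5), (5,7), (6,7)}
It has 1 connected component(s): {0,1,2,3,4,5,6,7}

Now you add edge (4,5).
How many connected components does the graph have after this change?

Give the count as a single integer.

Initial component count: 1
Add (4,5): endpoints already in same component. Count unchanged: 1.
New component count: 1

Answer: 1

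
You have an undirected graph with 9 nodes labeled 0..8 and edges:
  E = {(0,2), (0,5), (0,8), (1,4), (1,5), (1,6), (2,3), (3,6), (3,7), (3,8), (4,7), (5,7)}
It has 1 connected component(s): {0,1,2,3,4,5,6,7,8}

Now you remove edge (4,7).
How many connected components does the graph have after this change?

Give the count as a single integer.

Initial component count: 1
Remove (4,7): not a bridge. Count unchanged: 1.
  After removal, components: {0,1,2,3,4,5,6,7,8}
New component count: 1

Answer: 1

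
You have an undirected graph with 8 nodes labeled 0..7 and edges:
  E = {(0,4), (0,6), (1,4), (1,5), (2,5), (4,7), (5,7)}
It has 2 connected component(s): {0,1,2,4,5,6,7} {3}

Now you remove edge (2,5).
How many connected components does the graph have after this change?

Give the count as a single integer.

Initial component count: 2
Remove (2,5): it was a bridge. Count increases: 2 -> 3.
  After removal, components: {0,1,4,5,6,7} {2} {3}
New component count: 3

Answer: 3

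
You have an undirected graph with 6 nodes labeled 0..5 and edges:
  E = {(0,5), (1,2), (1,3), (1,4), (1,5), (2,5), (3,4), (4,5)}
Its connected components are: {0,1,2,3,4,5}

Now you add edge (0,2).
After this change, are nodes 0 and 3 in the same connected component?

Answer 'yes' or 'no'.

Initial components: {0,1,2,3,4,5}
Adding edge (0,2): both already in same component {0,1,2,3,4,5}. No change.
New components: {0,1,2,3,4,5}
Are 0 and 3 in the same component? yes

Answer: yes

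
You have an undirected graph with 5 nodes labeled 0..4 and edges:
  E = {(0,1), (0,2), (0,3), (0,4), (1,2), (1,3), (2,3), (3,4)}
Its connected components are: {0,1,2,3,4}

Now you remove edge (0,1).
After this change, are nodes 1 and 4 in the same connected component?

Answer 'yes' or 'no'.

Answer: yes

Derivation:
Initial components: {0,1,2,3,4}
Removing edge (0,1): not a bridge — component count unchanged at 1.
New components: {0,1,2,3,4}
Are 1 and 4 in the same component? yes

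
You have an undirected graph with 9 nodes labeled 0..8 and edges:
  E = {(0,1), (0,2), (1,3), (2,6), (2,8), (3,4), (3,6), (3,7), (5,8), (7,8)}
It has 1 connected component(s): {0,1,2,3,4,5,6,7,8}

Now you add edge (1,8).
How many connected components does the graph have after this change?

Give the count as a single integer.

Initial component count: 1
Add (1,8): endpoints already in same component. Count unchanged: 1.
New component count: 1

Answer: 1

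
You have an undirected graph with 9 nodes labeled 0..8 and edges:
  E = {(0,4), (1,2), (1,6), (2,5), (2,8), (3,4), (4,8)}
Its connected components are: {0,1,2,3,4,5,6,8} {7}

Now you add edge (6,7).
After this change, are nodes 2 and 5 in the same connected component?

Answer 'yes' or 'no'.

Initial components: {0,1,2,3,4,5,6,8} {7}
Adding edge (6,7): merges {0,1,2,3,4,5,6,8} and {7}.
New components: {0,1,2,3,4,5,6,7,8}
Are 2 and 5 in the same component? yes

Answer: yes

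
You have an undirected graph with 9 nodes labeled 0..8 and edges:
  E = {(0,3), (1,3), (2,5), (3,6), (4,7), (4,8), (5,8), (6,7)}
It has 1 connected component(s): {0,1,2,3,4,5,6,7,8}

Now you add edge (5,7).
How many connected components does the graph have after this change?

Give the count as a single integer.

Answer: 1

Derivation:
Initial component count: 1
Add (5,7): endpoints already in same component. Count unchanged: 1.
New component count: 1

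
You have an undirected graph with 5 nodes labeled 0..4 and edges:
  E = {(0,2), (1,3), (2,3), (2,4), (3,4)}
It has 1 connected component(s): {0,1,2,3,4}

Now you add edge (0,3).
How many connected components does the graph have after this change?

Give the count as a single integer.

Answer: 1

Derivation:
Initial component count: 1
Add (0,3): endpoints already in same component. Count unchanged: 1.
New component count: 1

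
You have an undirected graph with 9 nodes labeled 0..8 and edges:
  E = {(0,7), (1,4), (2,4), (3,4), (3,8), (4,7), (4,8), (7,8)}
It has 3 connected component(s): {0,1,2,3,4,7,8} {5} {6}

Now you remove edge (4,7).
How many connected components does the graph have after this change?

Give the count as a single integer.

Initial component count: 3
Remove (4,7): not a bridge. Count unchanged: 3.
  After removal, components: {0,1,2,3,4,7,8} {5} {6}
New component count: 3

Answer: 3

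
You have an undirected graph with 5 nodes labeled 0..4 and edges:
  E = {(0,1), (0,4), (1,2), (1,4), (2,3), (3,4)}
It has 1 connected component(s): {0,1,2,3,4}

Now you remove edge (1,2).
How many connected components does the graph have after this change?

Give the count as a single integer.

Initial component count: 1
Remove (1,2): not a bridge. Count unchanged: 1.
  After removal, components: {0,1,2,3,4}
New component count: 1

Answer: 1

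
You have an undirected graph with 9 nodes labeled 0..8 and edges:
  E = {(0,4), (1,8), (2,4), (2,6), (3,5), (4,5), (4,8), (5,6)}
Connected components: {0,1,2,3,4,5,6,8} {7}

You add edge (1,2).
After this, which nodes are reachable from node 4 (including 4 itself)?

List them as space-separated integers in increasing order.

Before: nodes reachable from 4: {0,1,2,3,4,5,6,8}
Adding (1,2): both endpoints already in same component. Reachability from 4 unchanged.
After: nodes reachable from 4: {0,1,2,3,4,5,6,8}

Answer: 0 1 2 3 4 5 6 8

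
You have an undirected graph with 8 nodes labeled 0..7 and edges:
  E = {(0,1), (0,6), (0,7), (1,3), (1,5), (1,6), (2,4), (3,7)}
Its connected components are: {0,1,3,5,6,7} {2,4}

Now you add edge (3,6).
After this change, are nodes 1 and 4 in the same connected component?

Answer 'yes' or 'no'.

Answer: no

Derivation:
Initial components: {0,1,3,5,6,7} {2,4}
Adding edge (3,6): both already in same component {0,1,3,5,6,7}. No change.
New components: {0,1,3,5,6,7} {2,4}
Are 1 and 4 in the same component? no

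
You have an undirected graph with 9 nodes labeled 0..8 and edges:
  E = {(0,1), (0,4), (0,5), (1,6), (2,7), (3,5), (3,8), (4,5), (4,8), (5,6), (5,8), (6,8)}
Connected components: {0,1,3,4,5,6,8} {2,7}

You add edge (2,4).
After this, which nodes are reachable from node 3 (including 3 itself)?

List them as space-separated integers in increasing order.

Answer: 0 1 2 3 4 5 6 7 8

Derivation:
Before: nodes reachable from 3: {0,1,3,4,5,6,8}
Adding (2,4): merges 3's component with another. Reachability grows.
After: nodes reachable from 3: {0,1,2,3,4,5,6,7,8}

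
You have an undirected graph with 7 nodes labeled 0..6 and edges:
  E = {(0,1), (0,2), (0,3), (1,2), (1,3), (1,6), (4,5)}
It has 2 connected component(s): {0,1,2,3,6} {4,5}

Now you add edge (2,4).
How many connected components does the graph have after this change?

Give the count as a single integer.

Answer: 1

Derivation:
Initial component count: 2
Add (2,4): merges two components. Count decreases: 2 -> 1.
New component count: 1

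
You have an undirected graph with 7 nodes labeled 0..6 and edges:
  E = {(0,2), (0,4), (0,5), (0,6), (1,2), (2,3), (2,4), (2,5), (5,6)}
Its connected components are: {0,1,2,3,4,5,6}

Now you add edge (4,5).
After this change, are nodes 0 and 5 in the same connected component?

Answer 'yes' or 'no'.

Initial components: {0,1,2,3,4,5,6}
Adding edge (4,5): both already in same component {0,1,2,3,4,5,6}. No change.
New components: {0,1,2,3,4,5,6}
Are 0 and 5 in the same component? yes

Answer: yes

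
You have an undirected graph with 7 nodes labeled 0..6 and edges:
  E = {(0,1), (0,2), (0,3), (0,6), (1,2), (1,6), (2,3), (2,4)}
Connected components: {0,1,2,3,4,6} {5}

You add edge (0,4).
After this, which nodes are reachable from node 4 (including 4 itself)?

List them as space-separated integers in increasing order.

Answer: 0 1 2 3 4 6

Derivation:
Before: nodes reachable from 4: {0,1,2,3,4,6}
Adding (0,4): both endpoints already in same component. Reachability from 4 unchanged.
After: nodes reachable from 4: {0,1,2,3,4,6}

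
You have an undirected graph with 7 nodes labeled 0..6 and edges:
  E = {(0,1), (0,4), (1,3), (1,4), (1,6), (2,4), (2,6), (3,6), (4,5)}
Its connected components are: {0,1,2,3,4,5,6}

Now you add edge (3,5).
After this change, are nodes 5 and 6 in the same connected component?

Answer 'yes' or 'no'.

Initial components: {0,1,2,3,4,5,6}
Adding edge (3,5): both already in same component {0,1,2,3,4,5,6}. No change.
New components: {0,1,2,3,4,5,6}
Are 5 and 6 in the same component? yes

Answer: yes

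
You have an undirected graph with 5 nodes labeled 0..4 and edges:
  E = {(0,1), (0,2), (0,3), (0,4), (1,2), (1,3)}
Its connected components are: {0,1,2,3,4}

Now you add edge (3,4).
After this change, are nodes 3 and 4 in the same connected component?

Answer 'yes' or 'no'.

Initial components: {0,1,2,3,4}
Adding edge (3,4): both already in same component {0,1,2,3,4}. No change.
New components: {0,1,2,3,4}
Are 3 and 4 in the same component? yes

Answer: yes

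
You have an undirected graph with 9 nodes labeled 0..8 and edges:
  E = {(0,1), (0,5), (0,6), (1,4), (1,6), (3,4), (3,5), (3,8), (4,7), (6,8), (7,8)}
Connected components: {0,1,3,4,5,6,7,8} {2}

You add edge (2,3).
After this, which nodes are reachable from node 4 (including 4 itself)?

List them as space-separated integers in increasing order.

Before: nodes reachable from 4: {0,1,3,4,5,6,7,8}
Adding (2,3): merges 4's component with another. Reachability grows.
After: nodes reachable from 4: {0,1,2,3,4,5,6,7,8}

Answer: 0 1 2 3 4 5 6 7 8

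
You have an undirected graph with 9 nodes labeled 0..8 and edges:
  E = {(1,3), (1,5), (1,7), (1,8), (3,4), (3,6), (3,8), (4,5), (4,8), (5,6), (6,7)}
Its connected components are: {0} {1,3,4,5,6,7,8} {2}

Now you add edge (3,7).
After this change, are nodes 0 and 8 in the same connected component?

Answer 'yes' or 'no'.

Answer: no

Derivation:
Initial components: {0} {1,3,4,5,6,7,8} {2}
Adding edge (3,7): both already in same component {1,3,4,5,6,7,8}. No change.
New components: {0} {1,3,4,5,6,7,8} {2}
Are 0 and 8 in the same component? no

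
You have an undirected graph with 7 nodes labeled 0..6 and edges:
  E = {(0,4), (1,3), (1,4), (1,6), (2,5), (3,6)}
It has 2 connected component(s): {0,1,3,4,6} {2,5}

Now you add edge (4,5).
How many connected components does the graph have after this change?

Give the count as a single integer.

Answer: 1

Derivation:
Initial component count: 2
Add (4,5): merges two components. Count decreases: 2 -> 1.
New component count: 1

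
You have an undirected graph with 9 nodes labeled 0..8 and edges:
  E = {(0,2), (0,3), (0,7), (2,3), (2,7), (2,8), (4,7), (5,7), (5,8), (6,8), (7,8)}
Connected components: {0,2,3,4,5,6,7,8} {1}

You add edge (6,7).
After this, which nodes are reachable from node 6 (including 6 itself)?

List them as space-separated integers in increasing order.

Before: nodes reachable from 6: {0,2,3,4,5,6,7,8}
Adding (6,7): both endpoints already in same component. Reachability from 6 unchanged.
After: nodes reachable from 6: {0,2,3,4,5,6,7,8}

Answer: 0 2 3 4 5 6 7 8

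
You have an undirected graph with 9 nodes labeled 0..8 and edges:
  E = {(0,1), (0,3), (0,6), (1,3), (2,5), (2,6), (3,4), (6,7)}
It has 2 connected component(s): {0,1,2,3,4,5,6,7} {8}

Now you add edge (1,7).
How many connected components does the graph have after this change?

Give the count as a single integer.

Answer: 2

Derivation:
Initial component count: 2
Add (1,7): endpoints already in same component. Count unchanged: 2.
New component count: 2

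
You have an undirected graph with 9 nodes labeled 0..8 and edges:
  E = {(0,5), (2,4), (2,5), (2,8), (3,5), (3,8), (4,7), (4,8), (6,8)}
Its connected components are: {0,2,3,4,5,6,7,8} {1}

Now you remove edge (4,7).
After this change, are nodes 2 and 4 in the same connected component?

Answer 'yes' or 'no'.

Answer: yes

Derivation:
Initial components: {0,2,3,4,5,6,7,8} {1}
Removing edge (4,7): it was a bridge — component count 2 -> 3.
New components: {0,2,3,4,5,6,8} {1} {7}
Are 2 and 4 in the same component? yes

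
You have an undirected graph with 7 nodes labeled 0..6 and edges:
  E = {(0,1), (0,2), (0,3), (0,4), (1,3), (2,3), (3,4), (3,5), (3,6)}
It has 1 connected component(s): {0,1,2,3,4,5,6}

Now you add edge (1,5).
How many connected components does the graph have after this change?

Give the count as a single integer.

Initial component count: 1
Add (1,5): endpoints already in same component. Count unchanged: 1.
New component count: 1

Answer: 1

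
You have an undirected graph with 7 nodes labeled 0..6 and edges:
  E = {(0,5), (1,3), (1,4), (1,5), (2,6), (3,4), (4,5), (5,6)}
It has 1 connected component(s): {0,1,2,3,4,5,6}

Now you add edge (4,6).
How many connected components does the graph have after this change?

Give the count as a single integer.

Initial component count: 1
Add (4,6): endpoints already in same component. Count unchanged: 1.
New component count: 1

Answer: 1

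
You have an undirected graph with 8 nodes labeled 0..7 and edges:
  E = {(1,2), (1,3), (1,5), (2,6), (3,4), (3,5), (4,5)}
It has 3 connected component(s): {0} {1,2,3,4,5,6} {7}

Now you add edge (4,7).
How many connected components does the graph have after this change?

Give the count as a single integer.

Answer: 2

Derivation:
Initial component count: 3
Add (4,7): merges two components. Count decreases: 3 -> 2.
New component count: 2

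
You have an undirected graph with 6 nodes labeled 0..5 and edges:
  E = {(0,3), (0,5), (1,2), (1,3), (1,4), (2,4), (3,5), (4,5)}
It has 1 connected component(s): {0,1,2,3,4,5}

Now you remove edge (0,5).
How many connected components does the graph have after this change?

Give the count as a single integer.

Initial component count: 1
Remove (0,5): not a bridge. Count unchanged: 1.
  After removal, components: {0,1,2,3,4,5}
New component count: 1

Answer: 1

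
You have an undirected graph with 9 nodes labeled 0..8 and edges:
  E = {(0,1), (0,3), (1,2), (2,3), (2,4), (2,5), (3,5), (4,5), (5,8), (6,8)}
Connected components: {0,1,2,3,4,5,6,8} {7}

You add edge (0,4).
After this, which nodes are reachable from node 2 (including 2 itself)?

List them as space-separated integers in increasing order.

Answer: 0 1 2 3 4 5 6 8

Derivation:
Before: nodes reachable from 2: {0,1,2,3,4,5,6,8}
Adding (0,4): both endpoints already in same component. Reachability from 2 unchanged.
After: nodes reachable from 2: {0,1,2,3,4,5,6,8}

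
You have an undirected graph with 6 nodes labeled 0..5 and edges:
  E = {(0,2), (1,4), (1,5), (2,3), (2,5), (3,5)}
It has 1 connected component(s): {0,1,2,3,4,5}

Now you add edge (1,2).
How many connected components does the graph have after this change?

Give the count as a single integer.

Answer: 1

Derivation:
Initial component count: 1
Add (1,2): endpoints already in same component. Count unchanged: 1.
New component count: 1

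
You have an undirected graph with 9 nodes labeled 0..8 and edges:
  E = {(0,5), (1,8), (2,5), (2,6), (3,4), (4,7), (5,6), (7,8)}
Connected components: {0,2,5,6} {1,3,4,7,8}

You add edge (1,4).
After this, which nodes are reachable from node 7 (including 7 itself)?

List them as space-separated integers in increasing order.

Answer: 1 3 4 7 8

Derivation:
Before: nodes reachable from 7: {1,3,4,7,8}
Adding (1,4): both endpoints already in same component. Reachability from 7 unchanged.
After: nodes reachable from 7: {1,3,4,7,8}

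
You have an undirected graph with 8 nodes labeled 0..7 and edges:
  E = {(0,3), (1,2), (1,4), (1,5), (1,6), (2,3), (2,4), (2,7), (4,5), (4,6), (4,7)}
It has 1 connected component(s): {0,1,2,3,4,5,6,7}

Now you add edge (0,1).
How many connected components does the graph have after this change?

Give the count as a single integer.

Answer: 1

Derivation:
Initial component count: 1
Add (0,1): endpoints already in same component. Count unchanged: 1.
New component count: 1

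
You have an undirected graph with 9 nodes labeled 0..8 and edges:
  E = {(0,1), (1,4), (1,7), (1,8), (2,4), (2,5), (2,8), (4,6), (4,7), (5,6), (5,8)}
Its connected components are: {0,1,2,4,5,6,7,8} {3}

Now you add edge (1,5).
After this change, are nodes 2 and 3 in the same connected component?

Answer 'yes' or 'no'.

Answer: no

Derivation:
Initial components: {0,1,2,4,5,6,7,8} {3}
Adding edge (1,5): both already in same component {0,1,2,4,5,6,7,8}. No change.
New components: {0,1,2,4,5,6,7,8} {3}
Are 2 and 3 in the same component? no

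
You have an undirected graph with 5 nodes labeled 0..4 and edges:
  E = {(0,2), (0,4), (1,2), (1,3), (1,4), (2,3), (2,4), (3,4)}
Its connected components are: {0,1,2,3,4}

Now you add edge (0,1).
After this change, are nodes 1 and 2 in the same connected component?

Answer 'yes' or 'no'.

Initial components: {0,1,2,3,4}
Adding edge (0,1): both already in same component {0,1,2,3,4}. No change.
New components: {0,1,2,3,4}
Are 1 and 2 in the same component? yes

Answer: yes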